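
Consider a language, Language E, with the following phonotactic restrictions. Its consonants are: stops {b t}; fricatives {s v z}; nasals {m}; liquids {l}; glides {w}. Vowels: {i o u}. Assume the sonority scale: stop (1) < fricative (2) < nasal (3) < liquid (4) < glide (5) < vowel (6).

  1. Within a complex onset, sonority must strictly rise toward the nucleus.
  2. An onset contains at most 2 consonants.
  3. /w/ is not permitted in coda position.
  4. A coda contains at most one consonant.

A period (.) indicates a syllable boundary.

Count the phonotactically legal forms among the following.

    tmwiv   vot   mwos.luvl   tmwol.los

tmwiv — violates constraint 2: syllable 1 onset /tmw/ has 3 consonants (> 2) → phonotactically illegal
vot — σ1 onset /v/, coda /t/ ok → phonotactically legal
mwos.luvl — violates constraint 4: syllable 2 coda /vl/ has 2 consonants (> 1) → phonotactically illegal
tmwol.los — violates constraint 2: syllable 1 onset /tmw/ has 3 consonants (> 2) → phonotactically illegal
Phonotactically legal: vot → 1.

1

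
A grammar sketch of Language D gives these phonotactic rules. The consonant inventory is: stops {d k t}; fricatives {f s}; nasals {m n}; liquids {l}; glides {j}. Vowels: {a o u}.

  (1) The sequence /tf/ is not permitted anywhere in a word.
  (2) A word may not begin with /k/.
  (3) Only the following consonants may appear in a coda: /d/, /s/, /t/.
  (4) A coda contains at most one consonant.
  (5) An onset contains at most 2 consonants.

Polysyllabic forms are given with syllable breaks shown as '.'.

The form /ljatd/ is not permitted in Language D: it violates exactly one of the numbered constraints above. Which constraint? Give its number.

/ljatd/: syllable 1 coda /td/ has 2 consonants (> 1).
This is a violation of constraint 4: "A coda contains at most one consonant."
The remaining constraints (1, 2, 3, 5) are satisfied.

4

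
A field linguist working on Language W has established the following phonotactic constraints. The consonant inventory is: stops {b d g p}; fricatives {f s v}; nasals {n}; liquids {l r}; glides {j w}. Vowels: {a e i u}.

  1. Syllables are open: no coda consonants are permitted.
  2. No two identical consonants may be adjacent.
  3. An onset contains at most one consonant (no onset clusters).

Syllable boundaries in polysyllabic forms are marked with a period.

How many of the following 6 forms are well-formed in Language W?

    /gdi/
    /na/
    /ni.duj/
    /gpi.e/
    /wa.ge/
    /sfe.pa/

/gdi/ — violates constraint 3: syllable 1 onset /gd/ has 2 consonants (> 1) → ill-formed
/na/ — σ1 onset /n/, coda /∅/ ok → well-formed
/ni.duj/ — violates constraint 1: syllable 2 coda /j/ has 1 consonant (> 0) → ill-formed
/gpi.e/ — violates constraint 3: syllable 1 onset /gp/ has 2 consonants (> 1) → ill-formed
/wa.ge/ — σ1 onset /w/, coda /∅/ ok; σ2 onset /g/, coda /∅/ ok → well-formed
/sfe.pa/ — violates constraint 3: syllable 1 onset /sf/ has 2 consonants (> 1) → ill-formed
Well-formed: /na/, /wa.ge/ → 2.

2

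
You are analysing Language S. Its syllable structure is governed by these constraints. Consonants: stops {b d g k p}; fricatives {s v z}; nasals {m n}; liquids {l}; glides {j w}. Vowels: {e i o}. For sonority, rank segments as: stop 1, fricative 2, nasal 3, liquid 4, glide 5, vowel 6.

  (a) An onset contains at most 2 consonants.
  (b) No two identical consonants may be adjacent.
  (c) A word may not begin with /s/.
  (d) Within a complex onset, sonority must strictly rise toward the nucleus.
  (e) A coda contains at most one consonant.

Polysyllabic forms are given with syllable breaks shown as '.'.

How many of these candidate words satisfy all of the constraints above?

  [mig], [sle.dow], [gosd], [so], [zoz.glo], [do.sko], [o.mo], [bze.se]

[mig] — σ1 onset /m/, coda /g/ ok → well-formed
[sle.dow] — violates constraint (c): word begins with /s/ → ill-formed
[gosd] — violates constraint (e): syllable 1 coda /sd/ has 2 consonants (> 1) → ill-formed
[so] — violates constraint (c): word begins with /s/ → ill-formed
[zoz.glo] — σ1 onset /z/, coda /z/ ok; σ2 onset /gl/ (1→4 rises), coda /∅/ ok → well-formed
[do.sko] — violates constraint (d): syllable 2 onset /sk/: /s/ (fricative, 2) → /k/ (stop, 1) does not rise → ill-formed
[o.mo] — σ1 onset /∅/, coda /∅/ ok; σ2 onset /m/, coda /∅/ ok → well-formed
[bze.se] — σ1 onset /bz/ (1→2 rises), coda /∅/ ok; σ2 onset /s/, coda /∅/ ok → well-formed
Well-formed: [mig], [zoz.glo], [o.mo], [bze.se] → 4.

4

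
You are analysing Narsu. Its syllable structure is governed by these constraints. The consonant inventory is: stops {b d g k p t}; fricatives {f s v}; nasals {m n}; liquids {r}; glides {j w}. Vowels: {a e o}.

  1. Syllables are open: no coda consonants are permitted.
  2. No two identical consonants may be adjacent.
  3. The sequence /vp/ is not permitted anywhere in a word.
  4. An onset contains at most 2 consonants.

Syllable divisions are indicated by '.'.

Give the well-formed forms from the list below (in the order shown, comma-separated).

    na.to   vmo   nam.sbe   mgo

na.to — σ1 onset /n/, coda /∅/ ok; σ2 onset /t/, coda /∅/ ok → well-formed
vmo — σ1 onset /vm/ (2C), coda /∅/ ok → well-formed
nam.sbe — violates constraint 1: syllable 1 coda /m/ has 1 consonant (> 0) → ill-formed
mgo — σ1 onset /mg/ (2C), coda /∅/ ok → well-formed

na.to, vmo, mgo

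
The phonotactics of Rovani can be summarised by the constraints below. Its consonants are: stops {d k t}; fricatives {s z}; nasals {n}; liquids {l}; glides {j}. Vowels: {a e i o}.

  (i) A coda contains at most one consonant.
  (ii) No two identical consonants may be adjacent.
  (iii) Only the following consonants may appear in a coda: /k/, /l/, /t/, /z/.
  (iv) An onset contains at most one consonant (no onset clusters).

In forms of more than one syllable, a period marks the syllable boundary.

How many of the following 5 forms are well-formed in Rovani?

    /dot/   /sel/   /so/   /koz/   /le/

5

/dot/ — σ1 onset /d/, coda /t/ ok → well-formed
/sel/ — σ1 onset /s/, coda /l/ ok → well-formed
/so/ — σ1 onset /s/, coda /∅/ ok → well-formed
/koz/ — σ1 onset /k/, coda /z/ ok → well-formed
/le/ — σ1 onset /l/, coda /∅/ ok → well-formed
Well-formed: /dot/, /sel/, /so/, /koz/, /le/ → 5.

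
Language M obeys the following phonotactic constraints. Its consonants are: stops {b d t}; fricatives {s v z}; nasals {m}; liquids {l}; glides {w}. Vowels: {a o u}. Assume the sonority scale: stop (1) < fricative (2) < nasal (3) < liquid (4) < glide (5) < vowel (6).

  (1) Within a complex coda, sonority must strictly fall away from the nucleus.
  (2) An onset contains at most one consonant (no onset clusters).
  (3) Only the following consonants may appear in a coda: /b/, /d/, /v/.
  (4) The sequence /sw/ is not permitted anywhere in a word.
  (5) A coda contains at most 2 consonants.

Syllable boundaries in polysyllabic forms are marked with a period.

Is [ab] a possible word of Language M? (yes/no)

yes

[ab] — σ1 onset /∅/, coda /b/ ok → licit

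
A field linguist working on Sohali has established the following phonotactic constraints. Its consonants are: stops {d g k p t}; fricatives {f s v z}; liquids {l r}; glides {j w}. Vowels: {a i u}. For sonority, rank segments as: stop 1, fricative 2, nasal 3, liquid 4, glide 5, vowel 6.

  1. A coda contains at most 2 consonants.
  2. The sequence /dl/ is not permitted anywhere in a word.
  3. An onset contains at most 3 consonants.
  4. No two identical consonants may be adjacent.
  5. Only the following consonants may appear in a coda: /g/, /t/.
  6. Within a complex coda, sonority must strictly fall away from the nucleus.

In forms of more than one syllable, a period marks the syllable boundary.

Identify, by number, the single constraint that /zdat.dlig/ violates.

2

/zdat.dlig/: contains banned sequence /dl/.
This is a violation of constraint 2: "The sequence /dl/ is not permitted anywhere in a word."
The remaining constraints (1, 3, 4, 5, 6) are satisfied.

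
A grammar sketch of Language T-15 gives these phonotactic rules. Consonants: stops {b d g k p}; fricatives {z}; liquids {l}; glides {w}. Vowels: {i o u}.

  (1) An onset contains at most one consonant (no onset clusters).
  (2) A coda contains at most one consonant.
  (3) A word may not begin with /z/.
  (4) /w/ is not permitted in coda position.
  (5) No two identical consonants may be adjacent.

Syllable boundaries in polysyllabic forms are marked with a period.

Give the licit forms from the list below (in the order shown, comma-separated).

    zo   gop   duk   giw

zo — violates constraint 3: word begins with /z/ → illicit
gop — σ1 onset /g/, coda /p/ ok → licit
duk — σ1 onset /d/, coda /k/ ok → licit
giw — violates constraint 4: syllable 1 coda contains /w/ → illicit

gop, duk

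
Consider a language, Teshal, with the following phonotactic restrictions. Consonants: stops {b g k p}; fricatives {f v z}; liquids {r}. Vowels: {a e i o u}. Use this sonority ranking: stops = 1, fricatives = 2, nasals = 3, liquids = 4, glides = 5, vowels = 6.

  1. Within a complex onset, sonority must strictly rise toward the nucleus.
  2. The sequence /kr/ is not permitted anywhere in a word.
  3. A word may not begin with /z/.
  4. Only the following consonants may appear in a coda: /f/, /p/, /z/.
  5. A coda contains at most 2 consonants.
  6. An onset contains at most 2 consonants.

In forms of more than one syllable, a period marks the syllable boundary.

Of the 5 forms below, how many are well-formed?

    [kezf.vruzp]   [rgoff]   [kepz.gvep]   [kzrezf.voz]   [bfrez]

2

[kezf.vruzp] — σ1 onset /k/, coda /zf/ (2C) ok; σ2 onset /vr/ (2→4 rises), coda /zp/ (2C) ok → well-formed
[rgoff] — violates constraint 1: syllable 1 onset /rg/: /r/ (liquid, 4) → /g/ (stop, 1) does not rise → ill-formed
[kepz.gvep] — σ1 onset /k/, coda /pz/ (2C) ok; σ2 onset /gv/ (1→2 rises), coda /p/ ok → well-formed
[kzrezf.voz] — violates constraint 6: syllable 1 onset /kzr/ has 3 consonants (> 2) → ill-formed
[bfrez] — violates constraint 6: syllable 1 onset /bfr/ has 3 consonants (> 2) → ill-formed
Well-formed: [kezf.vruzp], [kepz.gvep] → 2.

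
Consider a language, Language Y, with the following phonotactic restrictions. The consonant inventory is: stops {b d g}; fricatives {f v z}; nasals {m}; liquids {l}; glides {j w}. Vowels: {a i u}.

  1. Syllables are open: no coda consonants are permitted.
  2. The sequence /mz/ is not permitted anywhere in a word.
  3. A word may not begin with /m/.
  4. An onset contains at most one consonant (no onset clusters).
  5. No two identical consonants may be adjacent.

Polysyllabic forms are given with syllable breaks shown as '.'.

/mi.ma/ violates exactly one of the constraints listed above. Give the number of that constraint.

/mi.ma/: word begins with /m/.
This is a violation of constraint 3: "A word may not begin with /m/."
The remaining constraints (1, 2, 4, 5) are satisfied.

3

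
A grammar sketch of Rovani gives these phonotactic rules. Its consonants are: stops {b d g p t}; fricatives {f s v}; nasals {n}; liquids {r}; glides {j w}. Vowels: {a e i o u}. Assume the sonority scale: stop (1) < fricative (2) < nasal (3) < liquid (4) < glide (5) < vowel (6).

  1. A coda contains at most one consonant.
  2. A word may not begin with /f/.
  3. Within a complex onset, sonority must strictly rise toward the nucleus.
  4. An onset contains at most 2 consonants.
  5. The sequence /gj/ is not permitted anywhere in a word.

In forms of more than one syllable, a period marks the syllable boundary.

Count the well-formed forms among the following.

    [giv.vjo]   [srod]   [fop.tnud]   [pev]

3

[giv.vjo] — σ1 onset /g/, coda /v/ ok; σ2 onset /vj/ (2→5 rises), coda /∅/ ok → well-formed
[srod] — σ1 onset /sr/ (2→4 rises), coda /d/ ok → well-formed
[fop.tnud] — violates constraint 2: word begins with /f/ → ill-formed
[pev] — σ1 onset /p/, coda /v/ ok → well-formed
Well-formed: [giv.vjo], [srod], [pev] → 3.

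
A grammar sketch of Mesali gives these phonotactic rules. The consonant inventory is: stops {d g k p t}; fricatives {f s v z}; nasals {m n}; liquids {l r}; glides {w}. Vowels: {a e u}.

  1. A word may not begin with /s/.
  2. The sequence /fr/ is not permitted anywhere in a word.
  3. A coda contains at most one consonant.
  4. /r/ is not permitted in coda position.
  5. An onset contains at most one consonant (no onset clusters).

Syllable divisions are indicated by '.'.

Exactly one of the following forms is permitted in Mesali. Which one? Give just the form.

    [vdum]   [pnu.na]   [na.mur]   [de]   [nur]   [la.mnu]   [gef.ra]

[de]

[vdum] — violates constraint 5: syllable 1 onset /vd/ has 2 consonants (> 1) → not permitted
[pnu.na] — violates constraint 5: syllable 1 onset /pn/ has 2 consonants (> 1) → not permitted
[na.mur] — violates constraint 4: syllable 2 coda contains /r/ → not permitted
[de] — σ1 onset /d/, coda /∅/ ok → permitted
[nur] — violates constraint 4: syllable 1 coda contains /r/ → not permitted
[la.mnu] — violates constraint 5: syllable 2 onset /mn/ has 2 consonants (> 1) → not permitted
[gef.ra] — violates constraint 2: contains banned sequence /fr/ → not permitted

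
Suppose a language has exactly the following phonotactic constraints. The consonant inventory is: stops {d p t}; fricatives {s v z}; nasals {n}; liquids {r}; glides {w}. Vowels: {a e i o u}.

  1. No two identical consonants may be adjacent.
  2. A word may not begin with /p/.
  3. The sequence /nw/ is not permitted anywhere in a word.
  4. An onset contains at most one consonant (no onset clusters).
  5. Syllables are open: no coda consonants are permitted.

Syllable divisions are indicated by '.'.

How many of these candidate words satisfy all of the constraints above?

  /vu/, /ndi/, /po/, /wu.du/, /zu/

3

/vu/ — σ1 onset /v/, coda /∅/ ok → permitted
/ndi/ — violates constraint 4: syllable 1 onset /nd/ has 2 consonants (> 1) → not permitted
/po/ — violates constraint 2: word begins with /p/ → not permitted
/wu.du/ — σ1 onset /w/, coda /∅/ ok; σ2 onset /d/, coda /∅/ ok → permitted
/zu/ — σ1 onset /z/, coda /∅/ ok → permitted
Permitted: /vu/, /wu.du/, /zu/ → 3.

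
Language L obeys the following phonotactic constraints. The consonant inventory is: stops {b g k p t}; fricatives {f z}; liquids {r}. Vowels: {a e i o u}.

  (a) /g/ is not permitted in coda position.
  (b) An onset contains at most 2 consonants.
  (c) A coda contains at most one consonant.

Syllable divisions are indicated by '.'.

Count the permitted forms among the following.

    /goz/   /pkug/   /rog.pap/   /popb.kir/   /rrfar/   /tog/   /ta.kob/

2

/goz/ — σ1 onset /g/, coda /z/ ok → permitted
/pkug/ — violates constraint (a): syllable 1 coda contains /g/ → not permitted
/rog.pap/ — violates constraint (a): syllable 1 coda contains /g/ → not permitted
/popb.kir/ — violates constraint (c): syllable 1 coda /pb/ has 2 consonants (> 1) → not permitted
/rrfar/ — violates constraint (b): syllable 1 onset /rrf/ has 3 consonants (> 2) → not permitted
/tog/ — violates constraint (a): syllable 1 coda contains /g/ → not permitted
/ta.kob/ — σ1 onset /t/, coda /∅/ ok; σ2 onset /k/, coda /b/ ok → permitted
Permitted: /goz/, /ta.kob/ → 2.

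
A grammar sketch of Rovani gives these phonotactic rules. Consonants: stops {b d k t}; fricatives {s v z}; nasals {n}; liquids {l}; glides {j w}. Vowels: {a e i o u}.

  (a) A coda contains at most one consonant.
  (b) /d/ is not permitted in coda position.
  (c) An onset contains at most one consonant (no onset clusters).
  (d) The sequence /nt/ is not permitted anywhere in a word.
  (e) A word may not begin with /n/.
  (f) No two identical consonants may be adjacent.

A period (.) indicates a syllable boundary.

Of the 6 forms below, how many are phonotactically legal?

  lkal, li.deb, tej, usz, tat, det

lkal — violates constraint (c): syllable 1 onset /lk/ has 2 consonants (> 1) → phonotactically illegal
li.deb — σ1 onset /l/, coda /∅/ ok; σ2 onset /d/, coda /b/ ok → phonotactically legal
tej — σ1 onset /t/, coda /j/ ok → phonotactically legal
usz — violates constraint (a): syllable 1 coda /sz/ has 2 consonants (> 1) → phonotactically illegal
tat — σ1 onset /t/, coda /t/ ok → phonotactically legal
det — σ1 onset /d/, coda /t/ ok → phonotactically legal
Phonotactically legal: li.deb, tej, tat, det → 4.

4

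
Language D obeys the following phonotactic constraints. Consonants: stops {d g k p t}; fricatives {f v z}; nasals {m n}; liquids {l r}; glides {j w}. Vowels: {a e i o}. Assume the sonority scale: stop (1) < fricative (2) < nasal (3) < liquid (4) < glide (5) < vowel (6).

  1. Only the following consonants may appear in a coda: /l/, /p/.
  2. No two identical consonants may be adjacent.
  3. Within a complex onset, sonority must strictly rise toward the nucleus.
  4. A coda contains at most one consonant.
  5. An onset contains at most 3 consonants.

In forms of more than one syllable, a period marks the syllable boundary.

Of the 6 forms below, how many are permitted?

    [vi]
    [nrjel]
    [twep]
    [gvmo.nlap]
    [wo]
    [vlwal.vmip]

6

[vi] — σ1 onset /v/, coda /∅/ ok → permitted
[nrjel] — σ1 onset /nrj/ (3→4→5 rises), coda /l/ ok → permitted
[twep] — σ1 onset /tw/ (1→5 rises), coda /p/ ok → permitted
[gvmo.nlap] — σ1 onset /gvm/ (1→2→3 rises), coda /∅/ ok; σ2 onset /nl/ (3→4 rises), coda /p/ ok → permitted
[wo] — σ1 onset /w/, coda /∅/ ok → permitted
[vlwal.vmip] — σ1 onset /vlw/ (2→4→5 rises), coda /l/ ok; σ2 onset /vm/ (2→3 rises), coda /p/ ok → permitted
Permitted: [vi], [nrjel], [twep], [gvmo.nlap], [wo], [vlwal.vmip] → 6.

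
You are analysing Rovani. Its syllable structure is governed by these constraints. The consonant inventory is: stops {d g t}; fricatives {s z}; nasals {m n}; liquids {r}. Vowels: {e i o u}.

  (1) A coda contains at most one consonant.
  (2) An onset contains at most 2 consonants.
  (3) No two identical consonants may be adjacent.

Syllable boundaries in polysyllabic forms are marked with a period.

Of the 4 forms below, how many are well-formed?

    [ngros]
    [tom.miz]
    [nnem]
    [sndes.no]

0

[ngros] — violates constraint 2: syllable 1 onset /ngr/ has 3 consonants (> 2) → ill-formed
[tom.miz] — violates constraint 3: adjacent identical consonants /mm/ → ill-formed
[nnem] — violates constraint 3: adjacent identical consonants /nn/ → ill-formed
[sndes.no] — violates constraint 2: syllable 1 onset /snd/ has 3 consonants (> 2) → ill-formed
No form is well-formed → 0.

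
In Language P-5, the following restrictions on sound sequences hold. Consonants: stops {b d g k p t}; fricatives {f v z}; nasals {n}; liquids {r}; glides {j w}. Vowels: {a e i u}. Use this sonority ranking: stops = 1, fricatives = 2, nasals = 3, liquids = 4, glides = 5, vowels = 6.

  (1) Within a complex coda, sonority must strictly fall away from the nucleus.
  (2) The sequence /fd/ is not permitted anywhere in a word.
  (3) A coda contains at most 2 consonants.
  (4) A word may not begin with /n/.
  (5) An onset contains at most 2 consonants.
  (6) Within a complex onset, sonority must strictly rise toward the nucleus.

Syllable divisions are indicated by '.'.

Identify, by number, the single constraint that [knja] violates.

5

[knja]: syllable 1 onset /knj/ has 3 consonants (> 2).
This is a violation of constraint 5: "An onset contains at most 2 consonants."
The remaining constraints (1, 2, 3, 4, 6) are satisfied.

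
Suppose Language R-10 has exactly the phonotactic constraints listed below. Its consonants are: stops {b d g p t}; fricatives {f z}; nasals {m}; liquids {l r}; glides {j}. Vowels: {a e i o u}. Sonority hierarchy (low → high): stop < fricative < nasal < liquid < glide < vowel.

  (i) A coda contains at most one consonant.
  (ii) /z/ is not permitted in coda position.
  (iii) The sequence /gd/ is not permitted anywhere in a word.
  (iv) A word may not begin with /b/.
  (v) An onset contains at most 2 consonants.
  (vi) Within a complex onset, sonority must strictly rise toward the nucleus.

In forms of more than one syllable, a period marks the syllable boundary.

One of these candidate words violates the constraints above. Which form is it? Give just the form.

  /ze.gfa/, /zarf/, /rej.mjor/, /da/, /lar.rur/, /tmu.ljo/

/ze.gfa/ — σ1 onset /z/, coda /∅/ ok; σ2 onset /gf/ (1→2 rises), coda /∅/ ok → phonotactically legal
/zarf/ — violates constraint (i): syllable 1 coda /rf/ has 2 consonants (> 1) → phonotactically illegal
/rej.mjor/ — σ1 onset /r/, coda /j/ ok; σ2 onset /mj/ (3→5 rises), coda /r/ ok → phonotactically legal
/da/ — σ1 onset /d/, coda /∅/ ok → phonotactically legal
/lar.rur/ — σ1 onset /l/, coda /r/ ok; σ2 onset /r/, coda /r/ ok → phonotactically legal
/tmu.ljo/ — σ1 onset /tm/ (1→3 rises), coda /∅/ ok; σ2 onset /lj/ (4→5 rises), coda /∅/ ok → phonotactically legal

/zarf/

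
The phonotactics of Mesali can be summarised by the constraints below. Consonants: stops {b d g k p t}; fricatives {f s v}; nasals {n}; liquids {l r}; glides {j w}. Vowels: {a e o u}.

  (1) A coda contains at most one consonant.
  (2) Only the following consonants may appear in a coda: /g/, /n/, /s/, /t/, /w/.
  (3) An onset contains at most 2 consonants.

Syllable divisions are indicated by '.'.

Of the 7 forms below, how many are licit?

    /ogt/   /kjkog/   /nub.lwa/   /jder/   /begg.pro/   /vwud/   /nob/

/ogt/ — violates constraint 1: syllable 1 coda /gt/ has 2 consonants (> 1) → illicit
/kjkog/ — violates constraint 3: syllable 1 onset /kjk/ has 3 consonants (> 2) → illicit
/nub.lwa/ — violates constraint 2: syllable 1 coda contains /b/, which is not a licensed coda consonant → illicit
/jder/ — violates constraint 2: syllable 1 coda contains /r/, which is not a licensed coda consonant → illicit
/begg.pro/ — violates constraint 1: syllable 1 coda /gg/ has 2 consonants (> 1) → illicit
/vwud/ — violates constraint 2: syllable 1 coda contains /d/, which is not a licensed coda consonant → illicit
/nob/ — violates constraint 2: syllable 1 coda contains /b/, which is not a licensed coda consonant → illicit
No form is licit → 0.

0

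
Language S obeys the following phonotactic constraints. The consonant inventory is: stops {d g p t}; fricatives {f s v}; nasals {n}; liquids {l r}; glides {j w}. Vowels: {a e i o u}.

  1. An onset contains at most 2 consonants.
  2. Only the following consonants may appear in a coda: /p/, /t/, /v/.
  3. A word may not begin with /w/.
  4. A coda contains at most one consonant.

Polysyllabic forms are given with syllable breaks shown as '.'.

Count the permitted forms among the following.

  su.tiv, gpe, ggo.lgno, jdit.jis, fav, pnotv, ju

su.tiv — σ1 onset /s/, coda /∅/ ok; σ2 onset /t/, coda /v/ ok → permitted
gpe — σ1 onset /gp/ (2C), coda /∅/ ok → permitted
ggo.lgno — violates constraint 1: syllable 2 onset /lgn/ has 3 consonants (> 2) → not permitted
jdit.jis — violates constraint 2: syllable 2 coda contains /s/, which is not a licensed coda consonant → not permitted
fav — σ1 onset /f/, coda /v/ ok → permitted
pnotv — violates constraint 4: syllable 1 coda /tv/ has 2 consonants (> 1) → not permitted
ju — σ1 onset /j/, coda /∅/ ok → permitted
Permitted: su.tiv, gpe, fav, ju → 4.

4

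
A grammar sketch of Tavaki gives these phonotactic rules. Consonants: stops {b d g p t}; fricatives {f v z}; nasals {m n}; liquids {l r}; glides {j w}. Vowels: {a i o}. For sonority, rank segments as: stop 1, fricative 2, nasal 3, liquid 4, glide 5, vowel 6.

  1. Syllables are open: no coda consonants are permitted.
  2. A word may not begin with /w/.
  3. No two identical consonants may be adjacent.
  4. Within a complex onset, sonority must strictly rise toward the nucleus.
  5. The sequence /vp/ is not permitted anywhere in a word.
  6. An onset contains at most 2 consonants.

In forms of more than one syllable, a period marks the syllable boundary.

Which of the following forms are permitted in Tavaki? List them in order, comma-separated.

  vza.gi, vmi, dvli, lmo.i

vmi

vza.gi — violates constraint 4: syllable 1 onset /vz/: /v/ (fricative, 2) → /z/ (fricative, 2) does not rise → not permitted
vmi — σ1 onset /vm/ (2→3 rises), coda /∅/ ok → permitted
dvli — violates constraint 6: syllable 1 onset /dvl/ has 3 consonants (> 2) → not permitted
lmo.i — violates constraint 4: syllable 1 onset /lm/: /l/ (liquid, 4) → /m/ (nasal, 3) does not rise → not permitted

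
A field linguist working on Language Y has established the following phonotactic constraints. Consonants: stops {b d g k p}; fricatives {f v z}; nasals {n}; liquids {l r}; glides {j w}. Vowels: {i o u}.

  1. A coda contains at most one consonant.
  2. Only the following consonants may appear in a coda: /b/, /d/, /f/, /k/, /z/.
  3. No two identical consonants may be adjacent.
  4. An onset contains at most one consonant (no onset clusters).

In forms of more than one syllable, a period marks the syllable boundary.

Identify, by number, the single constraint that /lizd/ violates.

/lizd/: syllable 1 coda /zd/ has 2 consonants (> 1).
This is a violation of constraint 1: "A coda contains at most one consonant."
The remaining constraints (2, 3, 4) are satisfied.

1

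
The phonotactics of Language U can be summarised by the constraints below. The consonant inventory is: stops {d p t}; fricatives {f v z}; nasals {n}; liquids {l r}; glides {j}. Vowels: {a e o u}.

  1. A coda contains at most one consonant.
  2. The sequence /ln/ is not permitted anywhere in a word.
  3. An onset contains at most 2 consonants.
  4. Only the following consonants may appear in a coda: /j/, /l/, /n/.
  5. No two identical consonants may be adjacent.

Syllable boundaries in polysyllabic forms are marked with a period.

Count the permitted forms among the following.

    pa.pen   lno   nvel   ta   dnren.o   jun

4

pa.pen — σ1 onset /p/, coda /∅/ ok; σ2 onset /p/, coda /n/ ok → permitted
lno — violates constraint 2: contains banned sequence /ln/ → not permitted
nvel — σ1 onset /nv/ (2C), coda /l/ ok → permitted
ta — σ1 onset /t/, coda /∅/ ok → permitted
dnren.o — violates constraint 3: syllable 1 onset /dnr/ has 3 consonants (> 2) → not permitted
jun — σ1 onset /j/, coda /n/ ok → permitted
Permitted: pa.pen, nvel, ta, jun → 4.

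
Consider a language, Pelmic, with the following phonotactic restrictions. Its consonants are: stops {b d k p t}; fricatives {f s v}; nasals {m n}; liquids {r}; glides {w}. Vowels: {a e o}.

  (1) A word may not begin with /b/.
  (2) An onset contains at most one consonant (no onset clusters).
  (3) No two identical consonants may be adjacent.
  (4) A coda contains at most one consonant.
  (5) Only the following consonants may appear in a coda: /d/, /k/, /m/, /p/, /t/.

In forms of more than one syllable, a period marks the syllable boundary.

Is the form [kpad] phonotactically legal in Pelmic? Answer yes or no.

no

[kpad] — violates constraint 2: syllable 1 onset /kp/ has 2 consonants (> 1) → phonotactically illegal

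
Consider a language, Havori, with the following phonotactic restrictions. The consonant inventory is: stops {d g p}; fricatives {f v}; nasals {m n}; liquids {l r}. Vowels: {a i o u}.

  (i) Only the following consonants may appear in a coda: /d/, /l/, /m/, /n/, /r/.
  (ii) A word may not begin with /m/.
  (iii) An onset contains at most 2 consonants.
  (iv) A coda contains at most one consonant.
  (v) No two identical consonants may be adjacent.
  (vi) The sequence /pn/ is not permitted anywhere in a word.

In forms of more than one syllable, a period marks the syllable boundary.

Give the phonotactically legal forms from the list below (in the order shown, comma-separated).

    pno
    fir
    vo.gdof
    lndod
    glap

fir

pno — violates constraint (vi): contains banned sequence /pn/ → phonotactically illegal
fir — σ1 onset /f/, coda /r/ ok → phonotactically legal
vo.gdof — violates constraint (i): syllable 2 coda contains /f/, which is not a licensed coda consonant → phonotactically illegal
lndod — violates constraint (iii): syllable 1 onset /lnd/ has 3 consonants (> 2) → phonotactically illegal
glap — violates constraint (i): syllable 1 coda contains /p/, which is not a licensed coda consonant → phonotactically illegal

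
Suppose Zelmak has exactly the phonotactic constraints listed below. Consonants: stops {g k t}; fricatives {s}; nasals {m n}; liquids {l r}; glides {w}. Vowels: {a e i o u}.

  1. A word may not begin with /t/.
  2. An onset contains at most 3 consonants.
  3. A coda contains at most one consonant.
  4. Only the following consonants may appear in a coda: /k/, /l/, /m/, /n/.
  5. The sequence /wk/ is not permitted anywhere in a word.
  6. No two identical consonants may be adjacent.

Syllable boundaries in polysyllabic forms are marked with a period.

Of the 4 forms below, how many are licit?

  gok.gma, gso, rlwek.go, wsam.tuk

4

gok.gma — σ1 onset /g/, coda /k/ ok; σ2 onset /gm/ (2C), coda /∅/ ok → licit
gso — σ1 onset /gs/ (2C), coda /∅/ ok → licit
rlwek.go — σ1 onset /rlw/ (3C), coda /k/ ok; σ2 onset /g/, coda /∅/ ok → licit
wsam.tuk — σ1 onset /ws/ (2C), coda /m/ ok; σ2 onset /t/, coda /k/ ok → licit
Licit: gok.gma, gso, rlwek.go, wsam.tuk → 4.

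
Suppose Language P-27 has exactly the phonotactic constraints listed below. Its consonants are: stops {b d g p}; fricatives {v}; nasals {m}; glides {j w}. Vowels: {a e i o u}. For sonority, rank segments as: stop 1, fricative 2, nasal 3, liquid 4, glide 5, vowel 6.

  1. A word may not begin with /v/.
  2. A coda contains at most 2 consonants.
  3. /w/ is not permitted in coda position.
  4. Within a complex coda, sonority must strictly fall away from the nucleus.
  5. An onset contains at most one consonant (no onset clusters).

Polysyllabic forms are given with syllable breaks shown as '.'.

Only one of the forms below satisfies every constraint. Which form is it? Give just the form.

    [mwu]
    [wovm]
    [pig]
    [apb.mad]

[mwu] — violates constraint 5: syllable 1 onset /mw/ has 2 consonants (> 1) → phonotactically illegal
[wovm] — violates constraint 4: syllable 1 coda /vm/: /v/ (fricative, 2) → /m/ (nasal, 3) does not fall → phonotactically illegal
[pig] — σ1 onset /p/, coda /g/ ok → phonotactically legal
[apb.mad] — violates constraint 4: syllable 1 coda /pb/: /p/ (stop, 1) → /b/ (stop, 1) does not fall → phonotactically illegal

[pig]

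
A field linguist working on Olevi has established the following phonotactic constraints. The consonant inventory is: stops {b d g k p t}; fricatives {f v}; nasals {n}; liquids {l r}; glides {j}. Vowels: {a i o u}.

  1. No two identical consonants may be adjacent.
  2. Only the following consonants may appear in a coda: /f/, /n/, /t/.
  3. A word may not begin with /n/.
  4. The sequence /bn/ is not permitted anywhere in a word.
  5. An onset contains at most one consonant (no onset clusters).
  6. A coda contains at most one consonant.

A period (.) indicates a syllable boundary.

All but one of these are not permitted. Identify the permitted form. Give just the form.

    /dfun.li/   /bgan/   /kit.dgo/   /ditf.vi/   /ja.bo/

/ja.bo/

/dfun.li/ — violates constraint 5: syllable 1 onset /df/ has 2 consonants (> 1) → not permitted
/bgan/ — violates constraint 5: syllable 1 onset /bg/ has 2 consonants (> 1) → not permitted
/kit.dgo/ — violates constraint 5: syllable 2 onset /dg/ has 2 consonants (> 1) → not permitted
/ditf.vi/ — violates constraint 6: syllable 1 coda /tf/ has 2 consonants (> 1) → not permitted
/ja.bo/ — σ1 onset /j/, coda /∅/ ok; σ2 onset /b/, coda /∅/ ok → permitted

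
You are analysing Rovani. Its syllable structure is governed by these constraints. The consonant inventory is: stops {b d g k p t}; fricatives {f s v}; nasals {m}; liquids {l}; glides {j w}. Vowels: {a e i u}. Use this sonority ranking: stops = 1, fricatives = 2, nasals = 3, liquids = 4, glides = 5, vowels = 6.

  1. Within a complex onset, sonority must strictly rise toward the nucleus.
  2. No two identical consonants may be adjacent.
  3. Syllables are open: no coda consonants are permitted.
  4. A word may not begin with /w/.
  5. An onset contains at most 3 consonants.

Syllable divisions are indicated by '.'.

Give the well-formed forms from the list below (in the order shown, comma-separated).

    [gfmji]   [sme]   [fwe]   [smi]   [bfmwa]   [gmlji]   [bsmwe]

[gfmji] — violates constraint 5: syllable 1 onset /gfmj/ has 4 consonants (> 3) → ill-formed
[sme] — σ1 onset /sm/ (2→3 rises), coda /∅/ ok → well-formed
[fwe] — σ1 onset /fw/ (2→5 rises), coda /∅/ ok → well-formed
[smi] — σ1 onset /sm/ (2→3 rises), coda /∅/ ok → well-formed
[bfmwa] — violates constraint 5: syllable 1 onset /bfmw/ has 4 consonants (> 3) → ill-formed
[gmlji] — violates constraint 5: syllable 1 onset /gmlj/ has 4 consonants (> 3) → ill-formed
[bsmwe] — violates constraint 5: syllable 1 onset /bsmw/ has 4 consonants (> 3) → ill-formed

[sme], [fwe], [smi]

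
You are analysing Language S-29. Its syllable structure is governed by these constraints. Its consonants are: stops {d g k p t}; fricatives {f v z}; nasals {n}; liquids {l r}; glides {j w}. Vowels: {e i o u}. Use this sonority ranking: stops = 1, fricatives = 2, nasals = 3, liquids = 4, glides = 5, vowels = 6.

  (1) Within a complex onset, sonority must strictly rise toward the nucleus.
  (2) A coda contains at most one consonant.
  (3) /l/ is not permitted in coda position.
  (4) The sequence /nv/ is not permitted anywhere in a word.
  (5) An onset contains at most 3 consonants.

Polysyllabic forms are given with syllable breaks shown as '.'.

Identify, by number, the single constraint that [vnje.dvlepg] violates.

2

[vnje.dvlepg]: syllable 2 coda /pg/ has 2 consonants (> 1).
This is a violation of constraint 2: "A coda contains at most one consonant."
The remaining constraints (1, 3, 4, 5) are satisfied.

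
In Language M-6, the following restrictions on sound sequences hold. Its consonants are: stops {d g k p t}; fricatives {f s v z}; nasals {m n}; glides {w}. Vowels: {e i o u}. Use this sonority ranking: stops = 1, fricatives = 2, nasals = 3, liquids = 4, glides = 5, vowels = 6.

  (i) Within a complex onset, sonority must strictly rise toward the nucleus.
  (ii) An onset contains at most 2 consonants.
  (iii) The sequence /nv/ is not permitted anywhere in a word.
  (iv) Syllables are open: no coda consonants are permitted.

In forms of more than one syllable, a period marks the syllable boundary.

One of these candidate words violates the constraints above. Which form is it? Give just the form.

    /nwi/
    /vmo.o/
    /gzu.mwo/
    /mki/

/nwi/ — σ1 onset /nw/ (3→5 rises), coda /∅/ ok → phonotactically legal
/vmo.o/ — σ1 onset /vm/ (2→3 rises), coda /∅/ ok; σ2 onset /∅/, coda /∅/ ok → phonotactically legal
/gzu.mwo/ — σ1 onset /gz/ (1→2 rises), coda /∅/ ok; σ2 onset /mw/ (3→5 rises), coda /∅/ ok → phonotactically legal
/mki/ — violates constraint (i): syllable 1 onset /mk/: /m/ (nasal, 3) → /k/ (stop, 1) does not rise → phonotactically illegal

/mki/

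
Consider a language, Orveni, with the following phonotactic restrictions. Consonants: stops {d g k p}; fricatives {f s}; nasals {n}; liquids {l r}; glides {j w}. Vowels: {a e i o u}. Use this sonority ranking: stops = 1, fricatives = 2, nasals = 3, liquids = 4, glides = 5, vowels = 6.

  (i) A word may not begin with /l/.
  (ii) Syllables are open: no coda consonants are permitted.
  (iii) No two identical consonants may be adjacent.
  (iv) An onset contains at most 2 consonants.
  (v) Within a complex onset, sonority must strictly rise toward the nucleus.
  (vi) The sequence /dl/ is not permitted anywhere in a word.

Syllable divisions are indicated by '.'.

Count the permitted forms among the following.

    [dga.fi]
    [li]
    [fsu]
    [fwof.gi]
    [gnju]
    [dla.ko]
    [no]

1

[dga.fi] — violates constraint (v): syllable 1 onset /dg/: /d/ (stop, 1) → /g/ (stop, 1) does not rise → not permitted
[li] — violates constraint (i): word begins with /l/ → not permitted
[fsu] — violates constraint (v): syllable 1 onset /fs/: /f/ (fricative, 2) → /s/ (fricative, 2) does not rise → not permitted
[fwof.gi] — violates constraint (ii): syllable 1 coda /f/ has 1 consonant (> 0) → not permitted
[gnju] — violates constraint (iv): syllable 1 onset /gnj/ has 3 consonants (> 2) → not permitted
[dla.ko] — violates constraint (vi): contains banned sequence /dl/ → not permitted
[no] — σ1 onset /n/, coda /∅/ ok → permitted
Permitted: [no] → 1.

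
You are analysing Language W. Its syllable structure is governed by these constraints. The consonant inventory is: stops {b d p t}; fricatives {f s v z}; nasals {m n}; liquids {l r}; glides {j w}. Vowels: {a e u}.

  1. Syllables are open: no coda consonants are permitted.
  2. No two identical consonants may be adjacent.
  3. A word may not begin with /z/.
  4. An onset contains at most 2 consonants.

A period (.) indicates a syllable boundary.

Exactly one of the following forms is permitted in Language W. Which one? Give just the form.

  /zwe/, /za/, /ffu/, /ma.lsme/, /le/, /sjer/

/zwe/ — violates constraint 3: word begins with /z/ → not permitted
/za/ — violates constraint 3: word begins with /z/ → not permitted
/ffu/ — violates constraint 2: adjacent identical consonants /ff/ → not permitted
/ma.lsme/ — violates constraint 4: syllable 2 onset /lsm/ has 3 consonants (> 2) → not permitted
/le/ — σ1 onset /l/, coda /∅/ ok → permitted
/sjer/ — violates constraint 1: syllable 1 coda /r/ has 1 consonant (> 0) → not permitted

/le/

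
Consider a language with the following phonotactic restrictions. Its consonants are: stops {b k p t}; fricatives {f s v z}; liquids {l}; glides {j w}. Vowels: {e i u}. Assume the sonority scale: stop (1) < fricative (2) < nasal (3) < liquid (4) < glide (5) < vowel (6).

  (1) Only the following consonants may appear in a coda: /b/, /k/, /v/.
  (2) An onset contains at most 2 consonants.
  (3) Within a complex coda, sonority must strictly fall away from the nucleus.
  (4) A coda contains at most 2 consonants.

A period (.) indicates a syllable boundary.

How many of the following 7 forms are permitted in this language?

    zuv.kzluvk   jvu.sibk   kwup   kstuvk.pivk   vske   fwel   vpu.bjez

0

zuv.kzluvk — violates constraint 2: syllable 2 onset /kzl/ has 3 consonants (> 2) → not permitted
jvu.sibk — violates constraint 3: syllable 2 coda /bk/: /b/ (stop, 1) → /k/ (stop, 1) does not fall → not permitted
kwup — violates constraint 1: syllable 1 coda contains /p/, which is not a licensed coda consonant → not permitted
kstuvk.pivk — violates constraint 2: syllable 1 onset /kst/ has 3 consonants (> 2) → not permitted
vske — violates constraint 2: syllable 1 onset /vsk/ has 3 consonants (> 2) → not permitted
fwel — violates constraint 1: syllable 1 coda contains /l/, which is not a licensed coda consonant → not permitted
vpu.bjez — violates constraint 1: syllable 2 coda contains /z/, which is not a licensed coda consonant → not permitted
No form is permitted → 0.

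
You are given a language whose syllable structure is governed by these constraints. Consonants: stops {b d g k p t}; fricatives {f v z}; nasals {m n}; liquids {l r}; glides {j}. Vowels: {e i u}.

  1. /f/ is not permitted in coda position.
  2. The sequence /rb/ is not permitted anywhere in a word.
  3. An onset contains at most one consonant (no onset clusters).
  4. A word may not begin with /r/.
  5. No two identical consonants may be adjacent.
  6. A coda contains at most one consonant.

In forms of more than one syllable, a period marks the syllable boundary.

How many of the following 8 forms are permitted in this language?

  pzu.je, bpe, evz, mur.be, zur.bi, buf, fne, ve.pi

pzu.je — violates constraint 3: syllable 1 onset /pz/ has 2 consonants (> 1) → not permitted
bpe — violates constraint 3: syllable 1 onset /bp/ has 2 consonants (> 1) → not permitted
evz — violates constraint 6: syllable 1 coda /vz/ has 2 consonants (> 1) → not permitted
mur.be — violates constraint 2: contains banned sequence /rb/ → not permitted
zur.bi — violates constraint 2: contains banned sequence /rb/ → not permitted
buf — violates constraint 1: syllable 1 coda contains /f/ → not permitted
fne — violates constraint 3: syllable 1 onset /fn/ has 2 consonants (> 1) → not permitted
ve.pi — σ1 onset /v/, coda /∅/ ok; σ2 onset /p/, coda /∅/ ok → permitted
Permitted: ve.pi → 1.

1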